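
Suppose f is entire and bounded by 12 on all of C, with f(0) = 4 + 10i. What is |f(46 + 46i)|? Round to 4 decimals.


Step 1: By Liouville's theorem, a bounded entire function is constant.
Step 2: f(z) = f(0) = 4 + 10i for all z.
Step 3: |f(w)| = |4 + 10i| = sqrt(16 + 100)
Step 4: = 10.7703

10.7703


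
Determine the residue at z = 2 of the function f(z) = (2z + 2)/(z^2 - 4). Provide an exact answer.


Step 1: Q(z) = z^2 - 4 = (z - 2)(z + 2)
Step 2: Q'(z) = 2z
Step 3: Q'(2) = 4, P(2) = 6
Step 4: Res = P(2)/Q'(2) = 6/4 = 3/2

3/2


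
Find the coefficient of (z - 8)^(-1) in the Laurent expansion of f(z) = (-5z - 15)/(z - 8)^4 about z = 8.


Step 1: Write the numerator in powers of (z - 8): -5z - 15 = -5(z - 8) + (-5*8 - 15) = -5(z - 8) - 55
Step 2: Divide by (z - 8)^4: f(z) = -55(z - 8)^(-4) - 5(z - 8)^(-3)
Step 3: This finite sum is the Laurent series of f about z = 8.
Step 4: Only the powers -4 and -3 appear, so the coefficient of (z - 8)^(-1) = 0

0


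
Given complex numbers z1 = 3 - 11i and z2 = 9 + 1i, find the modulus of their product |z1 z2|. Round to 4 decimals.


Step 1: |z1| = sqrt(3^2 + (-11)^2) = sqrt(130)
Step 2: |z2| = sqrt(9^2 + 1^2) = sqrt(82)
Step 3: |z1*z2| = |z1|*|z2| = sqrt(130) * sqrt(82) = sqrt(130 * 82) = sqrt(10660)
Step 4: = 103.2473

103.2473


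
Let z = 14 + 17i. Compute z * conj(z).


Step 1: conj(z) = 14 - 17i
Step 2: z * conj(z) = 14^2 + 17^2
Step 3: = 196 + 289 = 485

485


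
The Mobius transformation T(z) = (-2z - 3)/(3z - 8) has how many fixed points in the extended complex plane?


Step 1: Fixed points satisfy T(z) = z
Step 2: 3z^2 - 6z + 3 = 0
Step 3: Discriminant = (-6)^2 - 4*3*3 = 0
Step 4: Number of fixed points = 1

1


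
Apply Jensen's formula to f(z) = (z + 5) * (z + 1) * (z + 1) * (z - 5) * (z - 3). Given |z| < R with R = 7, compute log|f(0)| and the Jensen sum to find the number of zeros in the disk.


Jensen's formula: (1/2pi)*integral log|f(Re^it)|dt = log|f(0)| + sum_{|a_k|<R} log(R/|a_k|)
Step 1: f(0) = 5 * 1 * 1 * (-5) * (-3) = 75
Step 2: log|f(0)| = log|-5| + log|-1| + log|-1| + log|5| + log|3| = 4.3175
Step 3: Zeros inside |z| < 7: -5, -1, -1, 5, 3
Step 4: Jensen sum = log(7/5) + log(7/1) + log(7/1) + log(7/5) + log(7/3) = 5.4121
Step 5: n(R) = number of terms in the Jensen sum = count of zeros inside |z| < 7 = 5

5


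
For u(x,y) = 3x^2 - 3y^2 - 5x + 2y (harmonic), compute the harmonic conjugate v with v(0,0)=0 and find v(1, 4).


Step 1: v_x = -u_y = 6y - 2
Step 2: v_y = u_x = 6x - 5
Step 3: v = 6xy - 2x - 5y + C
Step 4: v(0,0) = 0 => C = 0
Step 5: v(1, 4) = 2

2


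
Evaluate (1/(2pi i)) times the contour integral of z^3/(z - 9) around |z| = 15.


Step 1: f(z) = z^3, a = 9 is inside |z| = 15
Step 2: By Cauchy integral formula: (1/(2pi*i)) * integral = f(a)
Step 3: f(9) = 9^3 = 729

729


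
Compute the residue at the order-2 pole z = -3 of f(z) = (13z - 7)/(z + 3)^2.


Step 1: Pole of order 2 at z = -3
Step 2: Res = lim d/dz [(z + 3)^2 * f(z)] as z -> -3
Step 3: (z + 3)^2 * f(z) = 13z - 7
Step 4: d/dz[13z - 7] = 13

13


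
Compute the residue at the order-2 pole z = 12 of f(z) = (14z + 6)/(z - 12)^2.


Step 1: Pole of order 2 at z = 12
Step 2: Res = lim d/dz [(z - 12)^2 * f(z)] as z -> 12
Step 3: (z - 12)^2 * f(z) = 14z + 6
Step 4: d/dz[14z + 6] = 14

14


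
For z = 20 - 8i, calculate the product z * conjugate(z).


Step 1: conj(z) = 20 + 8i
Step 2: z * conj(z) = 20^2 + (-8)^2
Step 3: = 400 + 64 = 464

464


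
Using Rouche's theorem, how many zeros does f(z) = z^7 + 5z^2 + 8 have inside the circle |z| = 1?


Step 1: On |z| = 1 the three terms have sizes |z^7| = 1^7 = 1, |5z^2| = 5*1^2 = 5, |8| = 8
Step 2: The dominant term is g(z) = 8; let h(z) = z^7 + 5z^2 so f = g + h
Step 3: On |z| = 1: |g| = 8 and |h| <= 1 + 5 = 6
Step 4: Since 8 > 6, |h| < |g| on |z| = 1, so by Rouche f has the same number of zeros as g inside |z| < 1
Step 5: g(z) = 8 is a nonzero constant with no zeros inside |z| < 1. Answer = 0

0


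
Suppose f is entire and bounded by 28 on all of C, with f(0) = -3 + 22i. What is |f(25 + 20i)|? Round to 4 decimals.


Step 1: By Liouville's theorem, a bounded entire function is constant.
Step 2: f(z) = f(0) = -3 + 22i for all z.
Step 3: |f(w)| = |-3 + 22i| = sqrt(9 + 484)
Step 4: = 22.2036

22.2036


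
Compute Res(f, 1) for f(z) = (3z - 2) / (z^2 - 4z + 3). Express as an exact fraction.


Step 1: Q(z) = z^2 - 4z + 3 = (z - 1)(z - 3)
Step 2: Q'(z) = 2z - 4
Step 3: Q'(1) = -2, P(1) = 1
Step 4: Res = P(1)/Q'(1) = 1/(-2) = -1/2

-1/2


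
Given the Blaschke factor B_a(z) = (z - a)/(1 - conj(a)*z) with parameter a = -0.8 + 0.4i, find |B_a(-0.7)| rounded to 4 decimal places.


Step 1: Numerator z0 - a = -0.7 - (-0.8 + 0.4i) = 0.1 - 0.4i
Step 2: Denominator 1 - conj(a)*z0 = 1 - (-0.8 - 0.4i)*(-0.7) = 0.44 - 0.28i
Step 3: |z0 - a|^2 = 0.1^2 + (-0.4)^2 = 0.17; |1 - conj(a)*z0|^2 = 0.44^2 + (-0.28)^2 = 0.272
Step 4: |B_a(-0.7)| = sqrt(0.17 / 0.272) = sqrt(0.625)
Step 5: = 0.7906

0.7906


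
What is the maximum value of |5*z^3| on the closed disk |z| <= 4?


Step 1: On |z| = 4, |f(z)| = 5 * |z|^3 = 5 * 4^3
Step 2: By maximum modulus principle, maximum is on boundary.
Step 3: Maximum = 5 * 64 = 320

320


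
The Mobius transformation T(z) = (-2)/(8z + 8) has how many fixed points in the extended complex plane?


Step 1: Fixed points satisfy T(z) = z
Step 2: 8z^2 + 8z + 2 = 0
Step 3: Discriminant = 8^2 - 4*8*2 = 0
Step 4: Number of fixed points = 1

1


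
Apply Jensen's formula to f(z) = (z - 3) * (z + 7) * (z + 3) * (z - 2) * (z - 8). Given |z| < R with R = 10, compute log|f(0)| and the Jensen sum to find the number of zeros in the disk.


Jensen's formula: (1/2pi)*integral log|f(Re^it)|dt = log|f(0)| + sum_{|a_k|<R} log(R/|a_k|)
Step 1: f(0) = (-3) * 7 * 3 * (-2) * (-8) = -1008
Step 2: log|f(0)| = log|3| + log|-7| + log|-3| + log|2| + log|8| = 6.9157
Step 3: Zeros inside |z| < 10: 3, -7, -3, 2, 8
Step 4: Jensen sum = log(10/3) + log(10/7) + log(10/3) + log(10/2) + log(10/8) = 4.5972
Step 5: n(R) = number of terms in the Jensen sum = count of zeros inside |z| < 10 = 5

5


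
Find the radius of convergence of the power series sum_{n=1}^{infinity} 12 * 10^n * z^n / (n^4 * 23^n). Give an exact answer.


Step 1: General term a_n = 12 * 10^n / (n^4 * 23^n)
Step 2: By the root test, |a_n|^(1/n) = 12^(1/n) * 10 / (n^(4/n) * 23) -> 10/23 as n -> infinity (since 12^(1/n) -> 1 and n^(4/n) -> 1)
Step 3: R = 1/lim|a_n|^(1/n) = 23/10

23/10


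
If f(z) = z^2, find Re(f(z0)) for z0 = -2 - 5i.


Step 1: z0 = -2 - 5i
Step 2: z0^2 = (-2)^2 - (-5)^2 + 20i
Step 3: real part = 4 - 25 = -21

-21


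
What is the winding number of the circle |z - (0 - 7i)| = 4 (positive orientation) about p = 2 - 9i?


Step 1: Center c = (0, -7), radius = 4
Step 2: |p - c|^2 = 2^2 + (-2)^2 = 8
Step 3: r^2 = 16
Step 4: |p-c| < r so winding number = 1

1


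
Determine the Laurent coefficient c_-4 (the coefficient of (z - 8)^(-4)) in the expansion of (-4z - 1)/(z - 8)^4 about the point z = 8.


Step 1: Write the numerator in powers of (z - 8): -4z - 1 = -4(z - 8) + (-4*8 - 1) = -4(z - 8) - 33
Step 2: Divide by (z - 8)^4: f(z) = -33(z - 8)^(-4) - 4(z - 8)^(-3)
Step 3: This finite sum is the Laurent series of f about z = 8.
Step 4: Coefficient of (z - 8)^(-4) = -4*8 - 1 = -33

-33


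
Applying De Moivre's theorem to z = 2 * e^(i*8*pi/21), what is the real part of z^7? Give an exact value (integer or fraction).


Step 1: By De Moivre's theorem, z^7 = 2^7 * e^(i*7*8*pi/21) = 128 * (cos(8*pi/3) + i*sin(8*pi/3))
Step 2: |z|^7 = 2^7 = 128
Step 3: Reduce the angle mod 2*pi: 8*pi/3 - 2*pi = 2*pi/3
Step 4: cos(2*pi/3) = -1/2
Step 5: Re(z^7) = 128 * (-1/2) = -64

-64


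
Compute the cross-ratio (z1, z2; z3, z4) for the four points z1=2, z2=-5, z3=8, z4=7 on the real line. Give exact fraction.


Step 1: (z1-z3)(z2-z4) = (-6) * (-12) = 72
Step 2: (z1-z4)(z2-z3) = (-5) * (-13) = 65
Step 3: Cross-ratio = 72/65 = 72/65

72/65


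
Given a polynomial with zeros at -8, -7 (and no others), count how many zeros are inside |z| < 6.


Step 1: Check each root:
  z = -8: |-8| = 8 >= 6
  z = -7: |-7| = 7 >= 6
Step 2: Count = 0

0


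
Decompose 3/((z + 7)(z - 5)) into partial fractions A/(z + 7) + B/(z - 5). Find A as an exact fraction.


Step 1: Multiply both sides by (z + 7) and set z = -7
Step 2: A = 3 / (-7 - 5)
Step 3: A = 3 / (-12)
Step 4: A = -1/4

-1/4


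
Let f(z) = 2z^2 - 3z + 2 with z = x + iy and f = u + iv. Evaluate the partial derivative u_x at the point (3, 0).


Step 1: f(z) = 2(x+iy)^2 - 3(x+iy) + 2
Step 2: u = 2(x^2 - y^2) - 3x + 2
Step 3: u_x = 4x - 3
Step 4: At (3, 0): u_x = 12 - 3 = 9

9


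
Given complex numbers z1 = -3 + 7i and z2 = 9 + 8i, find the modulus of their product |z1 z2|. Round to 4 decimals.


Step 1: |z1| = sqrt((-3)^2 + 7^2) = sqrt(58)
Step 2: |z2| = sqrt(9^2 + 8^2) = sqrt(145)
Step 3: |z1*z2| = |z1|*|z2| = sqrt(58) * sqrt(145) = sqrt(58 * 145) = sqrt(8410)
Step 4: = 91.7061

91.7061


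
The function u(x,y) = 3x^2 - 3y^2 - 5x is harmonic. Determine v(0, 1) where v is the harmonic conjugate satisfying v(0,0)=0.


Step 1: v_x = -u_y = 6y + 0
Step 2: v_y = u_x = 6x - 5
Step 3: v = 6xy - 5y + C
Step 4: v(0,0) = 0 => C = 0
Step 5: v(0, 1) = -5

-5


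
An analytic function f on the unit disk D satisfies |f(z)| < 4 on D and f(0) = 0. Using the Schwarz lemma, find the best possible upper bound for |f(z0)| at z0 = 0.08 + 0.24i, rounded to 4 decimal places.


Step 1: g = f/4 maps D -> D with g(0) = 0, so by the Schwarz lemma |g(z)| <= |z|, i.e. |f(z)| <= 4|z|; this is sharp (f(z) = 4z).
Step 2: |z0|^2 = 0.08^2 + 0.24^2 = 0.064
Step 3: |z0| = sqrt(0.064) = 0.252982
Step 4: Best bound = 4 * |z0| = 4 * 0.252982 = 1.0119

1.0119


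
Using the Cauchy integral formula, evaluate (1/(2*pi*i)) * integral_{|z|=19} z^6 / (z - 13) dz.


Step 1: f(z) = z^6, a = 13 is inside |z| = 19
Step 2: By Cauchy integral formula: (1/(2pi*i)) * integral = f(a)
Step 3: f(13) = 13^6 = 4826809

4826809


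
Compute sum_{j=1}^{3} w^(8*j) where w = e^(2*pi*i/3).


Step 1: The sum sum_{j=1}^{n} w^(k*j) equals n if n | k, else 0.
Step 2: Here n = 3, k = 8
Step 3: Does n divide k? 3 | 8 -> False
Step 4: Sum = 0

0


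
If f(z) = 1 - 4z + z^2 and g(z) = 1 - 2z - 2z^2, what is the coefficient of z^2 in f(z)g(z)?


Step 1: z^2 term in f*g comes from: (1)*(-2z^2) + (-4z)*(-2z) + (z^2)*(1)
Step 2: = -2 + 8 + 1
Step 3: = 7

7


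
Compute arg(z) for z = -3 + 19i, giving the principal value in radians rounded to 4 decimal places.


Step 1: z = -3 + 19i
Step 2: arg(z) = atan2(19, -3)
Step 3: arg(z) = 1.7274

1.7274


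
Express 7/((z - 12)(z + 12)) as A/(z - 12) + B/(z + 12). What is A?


Step 1: Multiply both sides by (z - 12) and set z = 12
Step 2: A = 7 / (12 + 12)
Step 3: A = 7 / 24
Step 4: A = 7/24

7/24


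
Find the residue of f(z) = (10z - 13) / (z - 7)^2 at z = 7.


Step 1: Pole of order 2 at z = 7
Step 2: Res = lim d/dz [(z - 7)^2 * f(z)] as z -> 7
Step 3: (z - 7)^2 * f(z) = 10z - 13
Step 4: d/dz[10z - 13] = 10

10


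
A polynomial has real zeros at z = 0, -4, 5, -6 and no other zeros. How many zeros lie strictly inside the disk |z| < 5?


Step 1: Check each root:
  z = 0: |0| = 0 < 5
  z = -4: |-4| = 4 < 5
  z = 5: |5| = 5 >= 5
  z = -6: |-6| = 6 >= 5
Step 2: Count = 2

2


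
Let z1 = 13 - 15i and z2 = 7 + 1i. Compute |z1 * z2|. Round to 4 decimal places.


Step 1: |z1| = sqrt(13^2 + (-15)^2) = sqrt(394)
Step 2: |z2| = sqrt(7^2 + 1^2) = sqrt(50)
Step 3: |z1*z2| = |z1|*|z2| = sqrt(394) * sqrt(50) = sqrt(394 * 50) = sqrt(19700)
Step 4: = 140.3567

140.3567


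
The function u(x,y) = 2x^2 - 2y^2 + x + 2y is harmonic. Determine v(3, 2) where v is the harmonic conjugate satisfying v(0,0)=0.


Step 1: v_x = -u_y = 4y - 2
Step 2: v_y = u_x = 4x + 1
Step 3: v = 4xy - 2x + y + C
Step 4: v(0,0) = 0 => C = 0
Step 5: v(3, 2) = 20

20


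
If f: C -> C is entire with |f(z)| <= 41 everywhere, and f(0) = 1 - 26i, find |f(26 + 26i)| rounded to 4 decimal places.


Step 1: By Liouville's theorem, a bounded entire function is constant.
Step 2: f(z) = f(0) = 1 - 26i for all z.
Step 3: |f(w)| = |1 - 26i| = sqrt(1 + 676)
Step 4: = 26.0192

26.0192


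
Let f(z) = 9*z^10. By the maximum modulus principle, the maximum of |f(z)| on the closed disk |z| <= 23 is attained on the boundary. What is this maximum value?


Step 1: On |z| = 23, |f(z)| = 9 * |z|^10 = 9 * 23^10
Step 2: By maximum modulus principle, maximum is on boundary.
Step 3: Maximum = 9 * 41426511213649 = 372838600922841

372838600922841


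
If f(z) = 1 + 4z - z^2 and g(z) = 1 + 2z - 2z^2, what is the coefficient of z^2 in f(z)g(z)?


Step 1: z^2 term in f*g comes from: (1)*(-2z^2) + (4z)*(2z) + (-z^2)*(1)
Step 2: = -2 + 8 - 1
Step 3: = 5

5


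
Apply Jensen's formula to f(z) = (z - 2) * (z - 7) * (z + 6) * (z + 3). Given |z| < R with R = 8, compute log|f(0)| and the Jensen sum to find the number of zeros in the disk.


Jensen's formula: (1/2pi)*integral log|f(Re^it)|dt = log|f(0)| + sum_{|a_k|<R} log(R/|a_k|)
Step 1: f(0) = (-2) * (-7) * 6 * 3 = 252
Step 2: log|f(0)| = log|2| + log|7| + log|-6| + log|-3| = 5.5294
Step 3: Zeros inside |z| < 8: 2, 7, -6, -3
Step 4: Jensen sum = log(8/2) + log(8/7) + log(8/6) + log(8/3) = 2.7883
Step 5: n(R) = number of terms in the Jensen sum = count of zeros inside |z| < 8 = 4

4


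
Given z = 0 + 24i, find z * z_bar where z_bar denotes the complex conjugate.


Step 1: conj(z) = 0 - 24i
Step 2: z * conj(z) = 0^2 + 24^2
Step 3: = 0 + 576 = 576

576


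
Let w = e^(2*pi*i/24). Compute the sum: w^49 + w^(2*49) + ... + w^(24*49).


Step 1: The sum sum_{j=1}^{n} w^(k*j) equals n if n | k, else 0.
Step 2: Here n = 24, k = 49
Step 3: Does n divide k? 24 | 49 -> False
Step 4: Sum = 0

0


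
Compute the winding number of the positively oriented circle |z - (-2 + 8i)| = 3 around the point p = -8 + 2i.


Step 1: Center c = (-2, 8), radius = 3
Step 2: |p - c|^2 = (-6)^2 + (-6)^2 = 72
Step 3: r^2 = 9
Step 4: |p-c| > r so winding number = 0

0


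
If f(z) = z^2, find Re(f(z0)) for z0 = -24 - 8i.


Step 1: z0 = -24 - 8i
Step 2: z0^2 = (-24)^2 - (-8)^2 + 384i
Step 3: real part = 576 - 64 = 512

512


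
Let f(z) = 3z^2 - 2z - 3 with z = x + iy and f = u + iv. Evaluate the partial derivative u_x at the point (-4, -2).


Step 1: f(z) = 3(x+iy)^2 - 2(x+iy) - 3
Step 2: u = 3(x^2 - y^2) - 2x - 3
Step 3: u_x = 6x - 2
Step 4: At (-4, -2): u_x = -24 - 2 = -26

-26


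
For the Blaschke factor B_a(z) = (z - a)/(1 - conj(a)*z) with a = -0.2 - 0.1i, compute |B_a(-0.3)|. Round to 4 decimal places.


Step 1: Numerator z0 - a = -0.3 - (-0.2 - 0.1i) = -0.1 + 0.1i
Step 2: Denominator 1 - conj(a)*z0 = 1 - (-0.2 + 0.1i)*(-0.3) = 0.94 + 0.03i
Step 3: |z0 - a|^2 = (-0.1)^2 + 0.1^2 = 0.02; |1 - conj(a)*z0|^2 = 0.94^2 + 0.03^2 = 0.8845
Step 4: |B_a(-0.3)| = sqrt(0.02 / 0.8845) = sqrt(0.022612)
Step 5: = 0.1504

0.1504


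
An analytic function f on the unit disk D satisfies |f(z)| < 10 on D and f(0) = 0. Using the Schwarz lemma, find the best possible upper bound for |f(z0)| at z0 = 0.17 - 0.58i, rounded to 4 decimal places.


Step 1: g = f/10 maps D -> D with g(0) = 0, so by the Schwarz lemma |g(z)| <= |z|, i.e. |f(z)| <= 10|z|; this is sharp (f(z) = 10z).
Step 2: |z0|^2 = 0.17^2 + (-0.58)^2 = 0.3653
Step 3: |z0| = sqrt(0.3653) = 0.604401
Step 4: Best bound = 10 * |z0| = 10 * 0.604401 = 6.044

6.044


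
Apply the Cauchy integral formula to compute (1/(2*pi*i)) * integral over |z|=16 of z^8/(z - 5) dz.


Step 1: f(z) = z^8, a = 5 is inside |z| = 16
Step 2: By Cauchy integral formula: (1/(2pi*i)) * integral = f(a)
Step 3: f(5) = 5^8 = 390625

390625


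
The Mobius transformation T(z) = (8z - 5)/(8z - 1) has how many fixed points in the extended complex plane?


Step 1: Fixed points satisfy T(z) = z
Step 2: 8z^2 - 9z + 5 = 0
Step 3: Discriminant = (-9)^2 - 4*8*5 = -79
Step 4: Number of fixed points = 2

2


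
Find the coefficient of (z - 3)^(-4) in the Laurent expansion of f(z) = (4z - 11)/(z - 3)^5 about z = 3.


Step 1: Write the numerator in powers of (z - 3): 4z - 11 = 4(z - 3) + (4*3 - 11) = 4(z - 3) + 1
Step 2: Divide by (z - 3)^5: f(z) = (z - 3)^(-5) + 4(z - 3)^(-4)
Step 3: This finite sum is the Laurent series of f about z = 3.
Step 4: Coefficient of (z - 3)^(-4) = coefficient of (z - 3) in the re-centred numerator = 4

4


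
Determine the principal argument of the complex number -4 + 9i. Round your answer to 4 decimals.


Step 1: z = -4 + 9i
Step 2: arg(z) = atan2(9, -4)
Step 3: arg(z) = 1.989

1.989


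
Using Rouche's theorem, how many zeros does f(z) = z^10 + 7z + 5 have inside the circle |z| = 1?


Step 1: On |z| = 1 the three terms have sizes |z^10| = 1^10 = 1, |7z| = 7*1 = 7, |5| = 5
Step 2: The dominant term is g(z) = 7z; let h(z) = z^10 + 5 so f = g + h
Step 3: On |z| = 1: |g| = 7 and |h| <= 1 + 5 = 6
Step 4: Since 7 > 6, |h| < |g| on |z| = 1, so by Rouche f has the same number of zeros as g inside |z| < 1
Step 5: g(z) = 7z has 1 zero (at the origin, multiplicity 1) inside |z| < 1. Answer = 1

1


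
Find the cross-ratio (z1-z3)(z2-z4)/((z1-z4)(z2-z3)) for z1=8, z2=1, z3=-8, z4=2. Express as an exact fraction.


Step 1: (z1-z3)(z2-z4) = 16 * (-1) = -16
Step 2: (z1-z4)(z2-z3) = 6 * 9 = 54
Step 3: Cross-ratio = -16/54 = -8/27

-8/27


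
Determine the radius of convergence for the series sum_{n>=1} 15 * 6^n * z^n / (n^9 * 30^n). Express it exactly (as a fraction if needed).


Step 1: General term a_n = 15 * 6^n / (n^9 * 30^n)
Step 2: By the root test, |a_n|^(1/n) = 15^(1/n) * 6 / (n^(9/n) * 30) -> 6/30 as n -> infinity (since 15^(1/n) -> 1 and n^(9/n) -> 1)
Step 3: R = 1/lim|a_n|^(1/n) = 30/6 = 5

5


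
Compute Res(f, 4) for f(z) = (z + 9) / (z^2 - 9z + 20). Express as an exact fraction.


Step 1: Q(z) = z^2 - 9z + 20 = (z - 4)(z - 5)
Step 2: Q'(z) = 2z - 9
Step 3: Q'(4) = -1, P(4) = 13
Step 4: Res = P(4)/Q'(4) = 13/(-1) = -13

-13


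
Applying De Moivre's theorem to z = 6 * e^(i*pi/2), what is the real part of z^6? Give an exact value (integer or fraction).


Step 1: By De Moivre's theorem, z^6 = 6^6 * e^(i*6*pi/2) = 46656 * (cos(3*pi) + i*sin(3*pi))
Step 2: |z|^6 = 6^6 = 46656
Step 3: Reduce the angle mod 2*pi: 3*pi - 2*pi = pi
Step 4: cos(pi) = -1
Step 5: Re(z^6) = 46656 * (-1) = -46656

-46656


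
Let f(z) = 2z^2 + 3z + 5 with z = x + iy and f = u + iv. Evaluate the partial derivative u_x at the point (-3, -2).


Step 1: f(z) = 2(x+iy)^2 + 3(x+iy) + 5
Step 2: u = 2(x^2 - y^2) + 3x + 5
Step 3: u_x = 4x + 3
Step 4: At (-3, -2): u_x = -12 + 3 = -9

-9


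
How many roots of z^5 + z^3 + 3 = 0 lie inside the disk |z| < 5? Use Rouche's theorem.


Step 1: On |z| = 5 the three terms have sizes |z^5| = 5^5 = 3125, |z^3| = 5^3 = 125, |3| = 3
Step 2: The dominant term is g(z) = z^5; let h(z) = z^3 + 3 so f = g + h
Step 3: On |z| = 5: |g| = 3125 and |h| <= 125 + 3 = 128
Step 4: Since 3125 > 128, |h| < |g| on |z| = 5, so by Rouche f has the same number of zeros as g inside |z| < 5
Step 5: g(z) = z^5 has 5 zeros (all at the origin) inside |z| < 5. Answer = 5

5


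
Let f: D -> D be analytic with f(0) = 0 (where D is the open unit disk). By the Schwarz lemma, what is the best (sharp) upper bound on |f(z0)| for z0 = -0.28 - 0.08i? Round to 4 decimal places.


Step 1: Schwarz lemma: if f: D -> D is analytic with f(0) = 0, then |f(z)| <= |z| for all z in D, and this is sharp (f(z) = z).
Step 2: |z0|^2 = (-0.28)^2 + (-0.08)^2 = 0.0848
Step 3: |z0| = sqrt(0.0848) = 0.291204
Step 4: Best bound = |z0| = 0.2912

0.2912


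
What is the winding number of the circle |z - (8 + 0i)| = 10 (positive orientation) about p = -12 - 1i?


Step 1: Center c = (8, 0), radius = 10
Step 2: |p - c|^2 = (-20)^2 + (-1)^2 = 401
Step 3: r^2 = 100
Step 4: |p-c| > r so winding number = 0

0


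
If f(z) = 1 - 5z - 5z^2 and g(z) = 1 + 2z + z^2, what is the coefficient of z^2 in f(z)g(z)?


Step 1: z^2 term in f*g comes from: (1)*(z^2) + (-5z)*(2z) + (-5z^2)*(1)
Step 2: = 1 - 10 - 5
Step 3: = -14

-14


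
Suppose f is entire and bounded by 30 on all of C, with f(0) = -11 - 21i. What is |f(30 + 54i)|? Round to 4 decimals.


Step 1: By Liouville's theorem, a bounded entire function is constant.
Step 2: f(z) = f(0) = -11 - 21i for all z.
Step 3: |f(w)| = |-11 - 21i| = sqrt(121 + 441)
Step 4: = 23.7065

23.7065


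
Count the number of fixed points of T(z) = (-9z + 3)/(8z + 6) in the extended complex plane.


Step 1: Fixed points satisfy T(z) = z
Step 2: 8z^2 + 15z - 3 = 0
Step 3: Discriminant = 15^2 - 4*8*(-3) = 321
Step 4: Number of fixed points = 2

2


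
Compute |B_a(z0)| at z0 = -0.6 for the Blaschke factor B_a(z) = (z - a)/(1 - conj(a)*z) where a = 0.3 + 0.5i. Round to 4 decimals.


Step 1: Numerator z0 - a = -0.6 - (0.3 + 0.5i) = -0.9 - 0.5i
Step 2: Denominator 1 - conj(a)*z0 = 1 - (0.3 - 0.5i)*(-0.6) = 1.18 - 0.3i
Step 3: |z0 - a|^2 = (-0.9)^2 + (-0.5)^2 = 1.06; |1 - conj(a)*z0|^2 = 1.18^2 + (-0.3)^2 = 1.4824
Step 4: |B_a(-0.6)| = sqrt(1.06 / 1.4824) = sqrt(0.715057)
Step 5: = 0.8456

0.8456


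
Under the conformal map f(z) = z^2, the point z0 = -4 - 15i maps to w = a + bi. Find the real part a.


Step 1: z0 = -4 - 15i
Step 2: z0^2 = (-4)^2 - (-15)^2 + 120i
Step 3: real part = 16 - 225 = -209

-209


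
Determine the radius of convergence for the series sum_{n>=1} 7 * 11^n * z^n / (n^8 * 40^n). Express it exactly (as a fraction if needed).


Step 1: General term a_n = 7 * 11^n / (n^8 * 40^n)
Step 2: By the root test, |a_n|^(1/n) = 7^(1/n) * 11 / (n^(8/n) * 40) -> 11/40 as n -> infinity (since 7^(1/n) -> 1 and n^(8/n) -> 1)
Step 3: R = 1/lim|a_n|^(1/n) = 40/11

40/11


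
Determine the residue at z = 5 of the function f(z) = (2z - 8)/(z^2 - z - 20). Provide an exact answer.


Step 1: Q(z) = z^2 - z - 20 = (z - 5)(z + 4)
Step 2: Q'(z) = 2z - 1
Step 3: Q'(5) = 9, P(5) = 2
Step 4: Res = P(5)/Q'(5) = 2/9 = 2/9

2/9


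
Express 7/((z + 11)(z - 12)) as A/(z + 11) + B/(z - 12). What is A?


Step 1: Multiply both sides by (z + 11) and set z = -11
Step 2: A = 7 / (-11 - 12)
Step 3: A = 7 / (-23)
Step 4: A = -7/23

-7/23


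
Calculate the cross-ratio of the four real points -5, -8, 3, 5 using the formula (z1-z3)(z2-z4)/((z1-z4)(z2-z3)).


Step 1: (z1-z3)(z2-z4) = (-8) * (-13) = 104
Step 2: (z1-z4)(z2-z3) = (-10) * (-11) = 110
Step 3: Cross-ratio = 104/110 = 52/55

52/55


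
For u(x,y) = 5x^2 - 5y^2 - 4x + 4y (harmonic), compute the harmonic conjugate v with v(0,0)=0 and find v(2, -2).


Step 1: v_x = -u_y = 10y - 4
Step 2: v_y = u_x = 10x - 4
Step 3: v = 10xy - 4x - 4y + C
Step 4: v(0,0) = 0 => C = 0
Step 5: v(2, -2) = -40

-40


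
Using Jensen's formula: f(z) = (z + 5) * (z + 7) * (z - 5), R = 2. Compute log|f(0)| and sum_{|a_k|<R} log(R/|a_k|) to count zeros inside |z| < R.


Jensen's formula: (1/2pi)*integral log|f(Re^it)|dt = log|f(0)| + sum_{|a_k|<R} log(R/|a_k|)
Step 1: f(0) = 5 * 7 * (-5) = -175
Step 2: log|f(0)| = log|-5| + log|-7| + log|5| = 5.1648
Step 3: Zeros inside |z| < 2: none
Step 4: Jensen sum = (empty sum) = 0
Step 5: n(R) = number of terms in the Jensen sum = count of zeros inside |z| < 2 = 0

0


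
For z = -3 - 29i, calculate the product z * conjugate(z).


Step 1: conj(z) = -3 + 29i
Step 2: z * conj(z) = (-3)^2 + (-29)^2
Step 3: = 9 + 841 = 850

850


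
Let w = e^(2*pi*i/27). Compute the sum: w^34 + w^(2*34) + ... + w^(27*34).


Step 1: The sum sum_{j=1}^{n} w^(k*j) equals n if n | k, else 0.
Step 2: Here n = 27, k = 34
Step 3: Does n divide k? 27 | 34 -> False
Step 4: Sum = 0

0


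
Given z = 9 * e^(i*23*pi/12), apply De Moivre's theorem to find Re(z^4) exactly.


Step 1: By De Moivre's theorem, z^4 = 9^4 * e^(i*4*23*pi/12) = 6561 * (cos(23*pi/3) + i*sin(23*pi/3))
Step 2: |z|^4 = 9^4 = 6561
Step 3: Reduce the angle mod 2*pi: 23*pi/3 - 6*pi = 5*pi/3
Step 4: cos(5*pi/3) = 1/2
Step 5: Re(z^4) = 6561 * 1/2 = 6561/2

6561/2


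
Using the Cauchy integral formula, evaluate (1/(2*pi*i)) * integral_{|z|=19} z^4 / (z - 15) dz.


Step 1: f(z) = z^4, a = 15 is inside |z| = 19
Step 2: By Cauchy integral formula: (1/(2pi*i)) * integral = f(a)
Step 3: f(15) = 15^4 = 50625

50625


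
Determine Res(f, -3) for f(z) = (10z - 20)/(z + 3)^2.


Step 1: Pole of order 2 at z = -3
Step 2: Res = lim d/dz [(z + 3)^2 * f(z)] as z -> -3
Step 3: (z + 3)^2 * f(z) = 10z - 20
Step 4: d/dz[10z - 20] = 10

10


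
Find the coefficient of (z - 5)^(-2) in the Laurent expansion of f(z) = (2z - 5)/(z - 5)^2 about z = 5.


Step 1: Write the numerator in powers of (z - 5): 2z - 5 = 2(z - 5) + (2*5 - 5) = 2(z - 5) + 5
Step 2: Divide by (z - 5)^2: f(z) = 5(z - 5)^(-2) + 2(z - 5)^(-1)
Step 3: This finite sum is the Laurent series of f about z = 5.
Step 4: Coefficient of (z - 5)^(-2) = 2*5 - 5 = 5

5


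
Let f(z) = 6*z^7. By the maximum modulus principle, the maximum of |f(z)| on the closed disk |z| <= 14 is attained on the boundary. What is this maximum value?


Step 1: On |z| = 14, |f(z)| = 6 * |z|^7 = 6 * 14^7
Step 2: By maximum modulus principle, maximum is on boundary.
Step 3: Maximum = 6 * 105413504 = 632481024

632481024


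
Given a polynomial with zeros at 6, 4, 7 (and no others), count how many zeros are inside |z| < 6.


Step 1: Check each root:
  z = 6: |6| = 6 >= 6
  z = 4: |4| = 4 < 6
  z = 7: |7| = 7 >= 6
Step 2: Count = 1

1


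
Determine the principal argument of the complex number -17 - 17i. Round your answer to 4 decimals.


Step 1: z = -17 - 17i
Step 2: arg(z) = atan2(-17, -17)
Step 3: arg(z) = -2.3562

-2.3562


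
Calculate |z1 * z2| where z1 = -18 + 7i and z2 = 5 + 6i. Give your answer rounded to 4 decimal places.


Step 1: |z1| = sqrt((-18)^2 + 7^2) = sqrt(373)
Step 2: |z2| = sqrt(5^2 + 6^2) = sqrt(61)
Step 3: |z1*z2| = |z1|*|z2| = sqrt(373) * sqrt(61) = sqrt(373 * 61) = sqrt(22753)
Step 4: = 150.841

150.841


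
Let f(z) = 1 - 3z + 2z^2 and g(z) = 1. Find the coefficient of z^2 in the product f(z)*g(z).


Step 1: z^2 term in f*g comes from: (1)*(0) + (-3z)*(0) + (2z^2)*(1)
Step 2: = 0 + 0 + 2
Step 3: = 2

2


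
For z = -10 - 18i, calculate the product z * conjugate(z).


Step 1: conj(z) = -10 + 18i
Step 2: z * conj(z) = (-10)^2 + (-18)^2
Step 3: = 100 + 324 = 424

424


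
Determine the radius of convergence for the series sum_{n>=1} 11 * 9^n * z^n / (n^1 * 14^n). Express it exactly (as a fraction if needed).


Step 1: General term a_n = 11 * 9^n / (n^1 * 14^n)
Step 2: By the root test, |a_n|^(1/n) = 11^(1/n) * 9 / (n^(1/n) * 14) -> 9/14 as n -> infinity (since 11^(1/n) -> 1 and n^(1/n) -> 1)
Step 3: R = 1/lim|a_n|^(1/n) = 14/9

14/9


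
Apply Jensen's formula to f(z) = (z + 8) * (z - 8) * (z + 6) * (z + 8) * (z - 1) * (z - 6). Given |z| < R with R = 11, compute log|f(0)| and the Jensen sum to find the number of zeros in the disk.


Jensen's formula: (1/2pi)*integral log|f(Re^it)|dt = log|f(0)| + sum_{|a_k|<R} log(R/|a_k|)
Step 1: f(0) = 8 * (-8) * 6 * 8 * (-1) * (-6) = -18432
Step 2: log|f(0)| = log|-8| + log|8| + log|-6| + log|-8| + log|1| + log|6| = 9.8218
Step 3: Zeros inside |z| < 11: -8, 8, -6, -8, 1, 6
Step 4: Jensen sum = log(11/8) + log(11/8) + log(11/6) + log(11/8) + log(11/1) + log(11/6) = 4.5655
Step 5: n(R) = number of terms in the Jensen sum = count of zeros inside |z| < 11 = 6

6


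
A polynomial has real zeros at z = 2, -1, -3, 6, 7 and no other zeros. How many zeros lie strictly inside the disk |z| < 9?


Step 1: Check each root:
  z = 2: |2| = 2 < 9
  z = -1: |-1| = 1 < 9
  z = -3: |-3| = 3 < 9
  z = 6: |6| = 6 < 9
  z = 7: |7| = 7 < 9
Step 2: Count = 5

5


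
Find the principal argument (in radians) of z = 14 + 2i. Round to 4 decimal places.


Step 1: z = 14 + 2i
Step 2: arg(z) = atan2(2, 14)
Step 3: arg(z) = 0.1419

0.1419


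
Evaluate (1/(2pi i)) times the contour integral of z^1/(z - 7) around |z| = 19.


Step 1: f(z) = z^1, a = 7 is inside |z| = 19
Step 2: By Cauchy integral formula: (1/(2pi*i)) * integral = f(a)
Step 3: f(7) = 7^1 = 7

7


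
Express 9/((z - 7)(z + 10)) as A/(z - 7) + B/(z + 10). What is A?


Step 1: Multiply both sides by (z - 7) and set z = 7
Step 2: A = 9 / (7 + 10)
Step 3: A = 9 / 17
Step 4: A = 9/17

9/17


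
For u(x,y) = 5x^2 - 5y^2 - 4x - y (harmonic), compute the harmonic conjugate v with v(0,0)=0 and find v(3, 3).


Step 1: v_x = -u_y = 10y + 1
Step 2: v_y = u_x = 10x - 4
Step 3: v = 10xy + x - 4y + C
Step 4: v(0,0) = 0 => C = 0
Step 5: v(3, 3) = 81

81


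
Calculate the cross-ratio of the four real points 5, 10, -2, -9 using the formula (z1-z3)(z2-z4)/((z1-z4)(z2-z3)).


Step 1: (z1-z3)(z2-z4) = 7 * 19 = 133
Step 2: (z1-z4)(z2-z3) = 14 * 12 = 168
Step 3: Cross-ratio = 133/168 = 19/24

19/24


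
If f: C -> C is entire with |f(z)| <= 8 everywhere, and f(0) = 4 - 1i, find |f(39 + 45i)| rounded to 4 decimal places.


Step 1: By Liouville's theorem, a bounded entire function is constant.
Step 2: f(z) = f(0) = 4 - 1i for all z.
Step 3: |f(w)| = |4 - 1i| = sqrt(16 + 1)
Step 4: = 4.1231

4.1231


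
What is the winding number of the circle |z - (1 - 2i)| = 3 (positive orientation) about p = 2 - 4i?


Step 1: Center c = (1, -2), radius = 3
Step 2: |p - c|^2 = 1^2 + (-2)^2 = 5
Step 3: r^2 = 9
Step 4: |p-c| < r so winding number = 1

1


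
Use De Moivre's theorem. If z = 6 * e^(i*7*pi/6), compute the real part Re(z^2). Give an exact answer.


Step 1: By De Moivre's theorem, z^2 = 6^2 * e^(i*2*7*pi/6) = 36 * (cos(7*pi/3) + i*sin(7*pi/3))
Step 2: |z|^2 = 6^2 = 36
Step 3: Reduce the angle mod 2*pi: 7*pi/3 - 2*pi = pi/3
Step 4: cos(pi/3) = 1/2
Step 5: Re(z^2) = 36 * 1/2 = 18

18


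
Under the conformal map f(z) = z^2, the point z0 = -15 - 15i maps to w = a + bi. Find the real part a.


Step 1: z0 = -15 - 15i
Step 2: z0^2 = (-15)^2 - (-15)^2 + 450i
Step 3: real part = 225 - 225 = 0

0


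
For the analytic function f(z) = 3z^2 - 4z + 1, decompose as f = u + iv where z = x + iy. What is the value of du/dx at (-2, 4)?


Step 1: f(z) = 3(x+iy)^2 - 4(x+iy) + 1
Step 2: u = 3(x^2 - y^2) - 4x + 1
Step 3: u_x = 6x - 4
Step 4: At (-2, 4): u_x = -12 - 4 = -16

-16


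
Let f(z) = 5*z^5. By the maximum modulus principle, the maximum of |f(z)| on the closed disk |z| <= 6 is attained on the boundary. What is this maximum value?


Step 1: On |z| = 6, |f(z)| = 5 * |z|^5 = 5 * 6^5
Step 2: By maximum modulus principle, maximum is on boundary.
Step 3: Maximum = 5 * 7776 = 38880

38880


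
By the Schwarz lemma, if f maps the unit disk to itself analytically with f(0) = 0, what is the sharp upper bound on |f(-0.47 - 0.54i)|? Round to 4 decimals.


Step 1: Schwarz lemma: if f: D -> D is analytic with f(0) = 0, then |f(z)| <= |z| for all z in D, and this is sharp (f(z) = z).
Step 2: |z0|^2 = (-0.47)^2 + (-0.54)^2 = 0.5125
Step 3: |z0| = sqrt(0.5125) = 0.715891
Step 4: Best bound = |z0| = 0.7159

0.7159


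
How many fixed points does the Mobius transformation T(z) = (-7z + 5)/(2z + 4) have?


Step 1: Fixed points satisfy T(z) = z
Step 2: 2z^2 + 11z - 5 = 0
Step 3: Discriminant = 11^2 - 4*2*(-5) = 161
Step 4: Number of fixed points = 2

2


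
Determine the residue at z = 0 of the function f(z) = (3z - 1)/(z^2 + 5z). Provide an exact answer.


Step 1: Q(z) = z^2 + 5z = (z)(z + 5)
Step 2: Q'(z) = 2z + 5
Step 3: Q'(0) = 5, P(0) = -1
Step 4: Res = P(0)/Q'(0) = -1/5 = -1/5

-1/5


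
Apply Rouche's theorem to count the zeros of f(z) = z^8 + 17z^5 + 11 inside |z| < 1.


Step 1: On |z| = 1 the three terms have sizes |z^8| = 1^8 = 1, |17z^5| = 17*1^5 = 17, |11| = 11
Step 2: The dominant term is g(z) = 17z^5; let h(z) = z^8 + 11 so f = g + h
Step 3: On |z| = 1: |g| = 17 and |h| <= 1 + 11 = 12
Step 4: Since 17 > 12, |h| < |g| on |z| = 1, so by Rouche f has the same number of zeros as g inside |z| < 1
Step 5: g(z) = 17z^5 has 5 zeros (at the origin, multiplicity 5) inside |z| < 1. Answer = 5

5


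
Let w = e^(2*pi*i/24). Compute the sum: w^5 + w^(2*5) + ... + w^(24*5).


Step 1: The sum sum_{j=1}^{n} w^(k*j) equals n if n | k, else 0.
Step 2: Here n = 24, k = 5
Step 3: Does n divide k? 24 | 5 -> False
Step 4: Sum = 0

0


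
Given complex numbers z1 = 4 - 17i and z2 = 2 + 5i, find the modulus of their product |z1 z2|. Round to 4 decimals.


Step 1: |z1| = sqrt(4^2 + (-17)^2) = sqrt(305)
Step 2: |z2| = sqrt(2^2 + 5^2) = sqrt(29)
Step 3: |z1*z2| = |z1|*|z2| = sqrt(305) * sqrt(29) = sqrt(305 * 29) = sqrt(8845)
Step 4: = 94.0479

94.0479


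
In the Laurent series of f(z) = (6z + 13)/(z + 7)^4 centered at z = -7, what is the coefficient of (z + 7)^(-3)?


Step 1: Write the numerator in powers of (z + 7): 6z + 13 = 6(z + 7) + (6*(-7) + 13) = 6(z + 7) - 29
Step 2: Divide by (z + 7)^4: f(z) = -29(z + 7)^(-4) + 6(z + 7)^(-3)
Step 3: This finite sum is the Laurent series of f about z = -7.
Step 4: Coefficient of (z + 7)^(-3) = coefficient of (z + 7) in the re-centred numerator = 6

6


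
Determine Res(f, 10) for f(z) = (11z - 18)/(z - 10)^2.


Step 1: Pole of order 2 at z = 10
Step 2: Res = lim d/dz [(z - 10)^2 * f(z)] as z -> 10
Step 3: (z - 10)^2 * f(z) = 11z - 18
Step 4: d/dz[11z - 18] = 11

11


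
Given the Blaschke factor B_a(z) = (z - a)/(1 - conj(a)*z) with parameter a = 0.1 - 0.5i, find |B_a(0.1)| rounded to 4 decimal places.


Step 1: Numerator z0 - a = 0.1 - (0.1 - 0.5i) = 0 + 0.5i
Step 2: Denominator 1 - conj(a)*z0 = 1 - (0.1 + 0.5i)*0.1 = 0.99 - 0.05i
Step 3: |z0 - a|^2 = 0^2 + 0.5^2 = 0.25; |1 - conj(a)*z0|^2 = 0.99^2 + (-0.05)^2 = 0.9826
Step 4: |B_a(0.1)| = sqrt(0.25 / 0.9826) = sqrt(0.254427)
Step 5: = 0.5044

0.5044


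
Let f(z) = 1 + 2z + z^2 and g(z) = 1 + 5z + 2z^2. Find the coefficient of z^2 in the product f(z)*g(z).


Step 1: z^2 term in f*g comes from: (1)*(2z^2) + (2z)*(5z) + (z^2)*(1)
Step 2: = 2 + 10 + 1
Step 3: = 13

13


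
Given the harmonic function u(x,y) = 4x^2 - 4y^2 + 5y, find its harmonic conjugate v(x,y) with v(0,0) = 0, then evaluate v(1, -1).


Step 1: v_x = -u_y = 8y - 5
Step 2: v_y = u_x = 8x + 0
Step 3: v = 8xy - 5x + C
Step 4: v(0,0) = 0 => C = 0
Step 5: v(1, -1) = -13

-13


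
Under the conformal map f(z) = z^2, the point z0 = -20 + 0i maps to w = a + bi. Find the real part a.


Step 1: z0 = -20 + 0i
Step 2: z0^2 = (-20)^2 - 0^2 + 0i
Step 3: real part = 400 - 0 = 400

400


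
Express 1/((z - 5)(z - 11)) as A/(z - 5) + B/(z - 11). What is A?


Step 1: Multiply both sides by (z - 5) and set z = 5
Step 2: A = 1 / (5 - 11)
Step 3: A = 1 / (-6)
Step 4: A = -1/6

-1/6


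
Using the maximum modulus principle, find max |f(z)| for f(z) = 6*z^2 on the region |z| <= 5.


Step 1: On |z| = 5, |f(z)| = 6 * |z|^2 = 6 * 5^2
Step 2: By maximum modulus principle, maximum is on boundary.
Step 3: Maximum = 6 * 25 = 150

150


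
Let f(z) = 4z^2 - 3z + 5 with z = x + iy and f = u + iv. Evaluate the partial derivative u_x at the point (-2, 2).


Step 1: f(z) = 4(x+iy)^2 - 3(x+iy) + 5
Step 2: u = 4(x^2 - y^2) - 3x + 5
Step 3: u_x = 8x - 3
Step 4: At (-2, 2): u_x = -16 - 3 = -19

-19


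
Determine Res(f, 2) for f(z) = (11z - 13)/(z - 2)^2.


Step 1: Pole of order 2 at z = 2
Step 2: Res = lim d/dz [(z - 2)^2 * f(z)] as z -> 2
Step 3: (z - 2)^2 * f(z) = 11z - 13
Step 4: d/dz[11z - 13] = 11

11


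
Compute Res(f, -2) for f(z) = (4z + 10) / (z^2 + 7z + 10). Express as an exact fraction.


Step 1: Q(z) = z^2 + 7z + 10 = (z + 2)(z + 5)
Step 2: Q'(z) = 2z + 7
Step 3: Q'(-2) = 3, P(-2) = 2
Step 4: Res = P(-2)/Q'(-2) = 2/3 = 2/3

2/3


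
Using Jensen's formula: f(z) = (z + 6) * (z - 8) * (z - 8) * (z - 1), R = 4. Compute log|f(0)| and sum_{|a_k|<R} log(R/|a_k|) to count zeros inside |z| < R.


Jensen's formula: (1/2pi)*integral log|f(Re^it)|dt = log|f(0)| + sum_{|a_k|<R} log(R/|a_k|)
Step 1: f(0) = 6 * (-8) * (-8) * (-1) = -384
Step 2: log|f(0)| = log|-6| + log|8| + log|8| + log|1| = 5.9506
Step 3: Zeros inside |z| < 4: 1
Step 4: Jensen sum = log(4/1) = 1.3863
Step 5: n(R) = number of terms in the Jensen sum = count of zeros inside |z| < 4 = 1

1


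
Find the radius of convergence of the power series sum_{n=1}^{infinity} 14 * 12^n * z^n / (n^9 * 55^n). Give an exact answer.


Step 1: General term a_n = 14 * 12^n / (n^9 * 55^n)
Step 2: By the root test, |a_n|^(1/n) = 14^(1/n) * 12 / (n^(9/n) * 55) -> 12/55 as n -> infinity (since 14^(1/n) -> 1 and n^(9/n) -> 1)
Step 3: R = 1/lim|a_n|^(1/n) = 55/12

55/12


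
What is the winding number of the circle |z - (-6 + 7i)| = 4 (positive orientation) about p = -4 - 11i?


Step 1: Center c = (-6, 7), radius = 4
Step 2: |p - c|^2 = 2^2 + (-18)^2 = 328
Step 3: r^2 = 16
Step 4: |p-c| > r so winding number = 0

0


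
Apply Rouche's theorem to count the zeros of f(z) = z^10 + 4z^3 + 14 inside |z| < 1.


Step 1: On |z| = 1 the three terms have sizes |z^10| = 1^10 = 1, |4z^3| = 4*1^3 = 4, |14| = 14
Step 2: The dominant term is g(z) = 14; let h(z) = z^10 + 4z^3 so f = g + h
Step 3: On |z| = 1: |g| = 14 and |h| <= 1 + 4 = 5
Step 4: Since 14 > 5, |h| < |g| on |z| = 1, so by Rouche f has the same number of zeros as g inside |z| < 1
Step 5: g(z) = 14 is a nonzero constant with no zeros inside |z| < 1. Answer = 0

0


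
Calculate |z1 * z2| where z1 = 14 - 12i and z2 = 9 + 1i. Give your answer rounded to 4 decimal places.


Step 1: |z1| = sqrt(14^2 + (-12)^2) = sqrt(340)
Step 2: |z2| = sqrt(9^2 + 1^2) = sqrt(82)
Step 3: |z1*z2| = |z1|*|z2| = sqrt(340) * sqrt(82) = sqrt(340 * 82) = sqrt(27880)
Step 4: = 166.9731

166.9731


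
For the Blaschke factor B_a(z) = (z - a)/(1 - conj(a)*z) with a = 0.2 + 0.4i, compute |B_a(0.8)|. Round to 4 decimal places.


Step 1: Numerator z0 - a = 0.8 - (0.2 + 0.4i) = 0.6 - 0.4i
Step 2: Denominator 1 - conj(a)*z0 = 1 - (0.2 - 0.4i)*0.8 = 0.84 + 0.32i
Step 3: |z0 - a|^2 = 0.6^2 + (-0.4)^2 = 0.52; |1 - conj(a)*z0|^2 = 0.84^2 + 0.32^2 = 0.808
Step 4: |B_a(0.8)| = sqrt(0.52 / 0.808) = sqrt(0.643564)
Step 5: = 0.8022

0.8022


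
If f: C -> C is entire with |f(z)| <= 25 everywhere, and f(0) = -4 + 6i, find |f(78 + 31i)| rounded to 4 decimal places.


Step 1: By Liouville's theorem, a bounded entire function is constant.
Step 2: f(z) = f(0) = -4 + 6i for all z.
Step 3: |f(w)| = |-4 + 6i| = sqrt(16 + 36)
Step 4: = 7.2111

7.2111


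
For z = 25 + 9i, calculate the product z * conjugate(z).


Step 1: conj(z) = 25 - 9i
Step 2: z * conj(z) = 25^2 + 9^2
Step 3: = 625 + 81 = 706

706


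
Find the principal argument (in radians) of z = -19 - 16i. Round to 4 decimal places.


Step 1: z = -19 - 16i
Step 2: arg(z) = atan2(-16, -19)
Step 3: arg(z) = -2.4417

-2.4417


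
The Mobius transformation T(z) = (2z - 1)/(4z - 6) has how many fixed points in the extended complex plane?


Step 1: Fixed points satisfy T(z) = z
Step 2: 4z^2 - 8z + 1 = 0
Step 3: Discriminant = (-8)^2 - 4*4*1 = 48
Step 4: Number of fixed points = 2

2


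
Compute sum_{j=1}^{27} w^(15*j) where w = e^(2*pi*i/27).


Step 1: The sum sum_{j=1}^{n} w^(k*j) equals n if n | k, else 0.
Step 2: Here n = 27, k = 15
Step 3: Does n divide k? 27 | 15 -> False
Step 4: Sum = 0

0


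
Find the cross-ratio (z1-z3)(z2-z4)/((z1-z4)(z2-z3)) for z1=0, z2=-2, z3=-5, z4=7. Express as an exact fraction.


Step 1: (z1-z3)(z2-z4) = 5 * (-9) = -45
Step 2: (z1-z4)(z2-z3) = (-7) * 3 = -21
Step 3: Cross-ratio = 45/21 = 15/7

15/7


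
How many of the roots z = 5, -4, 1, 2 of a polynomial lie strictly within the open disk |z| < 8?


Step 1: Check each root:
  z = 5: |5| = 5 < 8
  z = -4: |-4| = 4 < 8
  z = 1: |1| = 1 < 8
  z = 2: |2| = 2 < 8
Step 2: Count = 4

4


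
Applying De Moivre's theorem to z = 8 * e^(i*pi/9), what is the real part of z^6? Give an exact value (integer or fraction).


Step 1: By De Moivre's theorem, z^6 = 8^6 * e^(i*6*pi/9) = 262144 * (cos(2*pi/3) + i*sin(2*pi/3))
Step 2: |z|^6 = 8^6 = 262144
Step 3: The angle 2*pi/3 already lies in [0, 2*pi)
Step 4: cos(2*pi/3) = -1/2
Step 5: Re(z^6) = 262144 * (-1/2) = -131072

-131072
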